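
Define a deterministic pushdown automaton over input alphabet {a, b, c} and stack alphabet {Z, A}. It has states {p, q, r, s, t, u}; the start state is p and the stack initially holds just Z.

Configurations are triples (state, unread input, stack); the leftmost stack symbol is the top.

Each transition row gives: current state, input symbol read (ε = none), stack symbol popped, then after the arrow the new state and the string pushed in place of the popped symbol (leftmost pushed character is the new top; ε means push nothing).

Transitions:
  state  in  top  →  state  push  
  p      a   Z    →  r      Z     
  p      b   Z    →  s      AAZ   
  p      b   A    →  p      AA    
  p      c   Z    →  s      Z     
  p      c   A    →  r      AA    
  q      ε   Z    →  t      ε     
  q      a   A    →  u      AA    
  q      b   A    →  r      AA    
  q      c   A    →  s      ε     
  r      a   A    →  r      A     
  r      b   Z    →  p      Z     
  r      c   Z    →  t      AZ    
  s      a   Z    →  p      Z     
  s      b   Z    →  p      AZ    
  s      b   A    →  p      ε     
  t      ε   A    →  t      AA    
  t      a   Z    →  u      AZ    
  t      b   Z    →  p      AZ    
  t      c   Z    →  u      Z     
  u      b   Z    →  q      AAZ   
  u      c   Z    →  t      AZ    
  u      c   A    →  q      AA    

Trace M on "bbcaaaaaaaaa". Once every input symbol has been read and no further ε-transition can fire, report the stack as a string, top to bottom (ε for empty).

AAZ

(p, bbcaaaaaaaaa, Z)
  read b, top Z: go to s, push AAZ → (s, bcaaaaaaaaa, AAZ)
  read b, top A: go to p, push ε → (p, caaaaaaaaa, AZ)
  read c, top A: go to r, push AA → (r, aaaaaaaaa, AAZ)
  read a, top A: go to r, push A → (r, aaaaaaaa, AAZ)
  read a, top A: go to r, push A → (r, aaaaaaa, AAZ)
  read a, top A: go to r, push A → (r, aaaaaa, AAZ)
  read a, top A: go to r, push A → (r, aaaaa, AAZ)
  read a, top A: go to r, push A → (r, aaaa, AAZ)
  read a, top A: go to r, push A → (r, aaa, AAZ)
  read a, top A: go to r, push A → (r, aa, AAZ)
  read a, top A: go to r, push A → (r, a, AAZ)
  read a, top A: go to r, push A → (r, ε, AAZ)
All input consumed in state r with stack AAZ.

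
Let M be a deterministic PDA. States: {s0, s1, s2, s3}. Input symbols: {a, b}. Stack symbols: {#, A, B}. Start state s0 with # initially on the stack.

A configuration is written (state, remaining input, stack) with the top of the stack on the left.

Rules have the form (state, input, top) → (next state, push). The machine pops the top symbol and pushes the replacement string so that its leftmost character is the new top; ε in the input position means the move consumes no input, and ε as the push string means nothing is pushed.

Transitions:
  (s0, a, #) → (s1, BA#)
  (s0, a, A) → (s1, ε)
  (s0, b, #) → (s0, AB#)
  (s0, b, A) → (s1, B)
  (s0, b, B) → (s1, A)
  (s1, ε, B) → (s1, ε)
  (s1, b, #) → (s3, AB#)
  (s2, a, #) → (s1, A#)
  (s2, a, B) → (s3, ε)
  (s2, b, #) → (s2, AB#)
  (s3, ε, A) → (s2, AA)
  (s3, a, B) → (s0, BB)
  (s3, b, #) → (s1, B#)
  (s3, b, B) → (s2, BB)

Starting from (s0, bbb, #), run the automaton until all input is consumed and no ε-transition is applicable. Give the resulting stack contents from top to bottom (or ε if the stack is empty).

(s0, bbb, #) ⊢ (s0, bb, AB#) ⊢ (s1, b, BB#) ⊢ (s1, b, B#) ⊢ (s1, b, #) ⊢ (s3, ε, AB#) ⊢ (s2, ε, AAB#)
All input consumed in state s2 with stack AAB#.

AAB#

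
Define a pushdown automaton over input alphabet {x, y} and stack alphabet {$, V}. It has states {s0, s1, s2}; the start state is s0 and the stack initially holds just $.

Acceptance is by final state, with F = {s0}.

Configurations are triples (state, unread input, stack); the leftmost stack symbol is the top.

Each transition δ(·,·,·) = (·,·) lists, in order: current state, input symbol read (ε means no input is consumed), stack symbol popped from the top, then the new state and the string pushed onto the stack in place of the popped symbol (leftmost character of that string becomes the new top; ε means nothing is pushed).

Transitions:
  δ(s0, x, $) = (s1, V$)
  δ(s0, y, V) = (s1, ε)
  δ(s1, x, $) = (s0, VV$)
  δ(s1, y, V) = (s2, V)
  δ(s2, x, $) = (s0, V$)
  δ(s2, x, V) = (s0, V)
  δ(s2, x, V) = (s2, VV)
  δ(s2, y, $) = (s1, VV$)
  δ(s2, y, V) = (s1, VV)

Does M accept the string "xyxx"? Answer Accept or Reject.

Accept

One accepting computation: (s0, xyxx, $) ⊢ (s1, yxx, V$) ⊢ (s2, xx, V$) ⊢ (s2, x, VV$) ⊢ (s0, ε, VV$)
All input consumed and state s0 ∈ F.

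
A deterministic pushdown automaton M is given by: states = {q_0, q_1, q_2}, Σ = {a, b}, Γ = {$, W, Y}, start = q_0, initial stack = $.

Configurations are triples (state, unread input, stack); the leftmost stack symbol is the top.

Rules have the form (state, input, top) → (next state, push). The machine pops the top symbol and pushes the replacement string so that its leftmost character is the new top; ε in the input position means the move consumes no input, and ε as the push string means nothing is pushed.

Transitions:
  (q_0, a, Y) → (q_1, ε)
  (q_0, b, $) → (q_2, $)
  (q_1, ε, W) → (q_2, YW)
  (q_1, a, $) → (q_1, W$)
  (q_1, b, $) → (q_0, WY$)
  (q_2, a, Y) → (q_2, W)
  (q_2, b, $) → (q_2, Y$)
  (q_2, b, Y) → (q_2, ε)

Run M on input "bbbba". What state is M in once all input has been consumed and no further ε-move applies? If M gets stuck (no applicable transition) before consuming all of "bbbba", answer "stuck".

q_2

(q_0, bbbba, $) ⊢ (q_2, bbba, $) ⊢ (q_2, bba, Y$) ⊢ (q_2, ba, $) ⊢ (q_2, a, Y$) ⊢ (q_2, ε, W$)
All input consumed; M is in state q_2.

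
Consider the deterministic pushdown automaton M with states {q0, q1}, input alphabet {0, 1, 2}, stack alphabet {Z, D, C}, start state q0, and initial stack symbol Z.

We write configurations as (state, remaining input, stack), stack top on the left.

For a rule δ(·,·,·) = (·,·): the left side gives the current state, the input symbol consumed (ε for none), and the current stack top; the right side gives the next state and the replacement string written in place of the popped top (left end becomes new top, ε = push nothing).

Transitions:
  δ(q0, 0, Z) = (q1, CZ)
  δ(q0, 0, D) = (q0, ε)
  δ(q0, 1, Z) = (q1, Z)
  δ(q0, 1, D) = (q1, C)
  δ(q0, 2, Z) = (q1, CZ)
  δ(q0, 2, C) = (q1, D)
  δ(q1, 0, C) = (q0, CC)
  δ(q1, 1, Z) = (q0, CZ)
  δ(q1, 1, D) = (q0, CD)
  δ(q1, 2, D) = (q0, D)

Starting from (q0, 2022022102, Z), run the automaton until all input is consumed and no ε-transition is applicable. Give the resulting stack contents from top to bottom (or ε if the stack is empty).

DCZ

(q0, 2022022102, Z)
  read 2, top Z: go to q1, push CZ → (q1, 022022102, CZ)
  read 0, top C: go to q0, push CC → (q0, 22022102, CCZ)
  read 2, top C: go to q1, push D → (q1, 2022102, DCZ)
  read 2, top D: go to q0, push D → (q0, 022102, DCZ)
  read 0, top D: go to q0, push ε → (q0, 22102, CZ)
  read 2, top C: go to q1, push D → (q1, 2102, DZ)
  read 2, top D: go to q0, push D → (q0, 102, DZ)
  read 1, top D: go to q1, push C → (q1, 02, CZ)
  read 0, top C: go to q0, push CC → (q0, 2, CCZ)
  read 2, top C: go to q1, push D → (q1, ε, DCZ)
All input consumed in state q1 with stack DCZ.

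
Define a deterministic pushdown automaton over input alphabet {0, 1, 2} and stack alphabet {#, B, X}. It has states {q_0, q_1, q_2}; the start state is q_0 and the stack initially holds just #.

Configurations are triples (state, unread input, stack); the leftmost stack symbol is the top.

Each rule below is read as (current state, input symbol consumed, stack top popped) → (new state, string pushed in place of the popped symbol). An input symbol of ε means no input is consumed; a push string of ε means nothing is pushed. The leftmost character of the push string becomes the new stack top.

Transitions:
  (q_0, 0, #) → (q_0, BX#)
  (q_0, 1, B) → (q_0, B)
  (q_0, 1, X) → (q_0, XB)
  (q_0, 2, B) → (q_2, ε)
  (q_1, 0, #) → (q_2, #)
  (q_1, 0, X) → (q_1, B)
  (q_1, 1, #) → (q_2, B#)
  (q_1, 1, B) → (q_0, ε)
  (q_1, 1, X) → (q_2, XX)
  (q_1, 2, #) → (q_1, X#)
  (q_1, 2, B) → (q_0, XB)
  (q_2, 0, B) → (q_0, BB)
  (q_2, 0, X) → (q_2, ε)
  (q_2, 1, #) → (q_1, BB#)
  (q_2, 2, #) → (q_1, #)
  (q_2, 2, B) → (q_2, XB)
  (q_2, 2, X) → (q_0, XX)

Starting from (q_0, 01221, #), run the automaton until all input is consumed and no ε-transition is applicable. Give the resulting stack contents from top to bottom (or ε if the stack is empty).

XBX#

(q_0, 01221, #) ⊢ (q_0, 1221, BX#) ⊢ (q_0, 221, BX#) ⊢ (q_2, 21, X#) ⊢ (q_0, 1, XX#) ⊢ (q_0, ε, XBX#)
All input consumed in state q_0 with stack XBX#.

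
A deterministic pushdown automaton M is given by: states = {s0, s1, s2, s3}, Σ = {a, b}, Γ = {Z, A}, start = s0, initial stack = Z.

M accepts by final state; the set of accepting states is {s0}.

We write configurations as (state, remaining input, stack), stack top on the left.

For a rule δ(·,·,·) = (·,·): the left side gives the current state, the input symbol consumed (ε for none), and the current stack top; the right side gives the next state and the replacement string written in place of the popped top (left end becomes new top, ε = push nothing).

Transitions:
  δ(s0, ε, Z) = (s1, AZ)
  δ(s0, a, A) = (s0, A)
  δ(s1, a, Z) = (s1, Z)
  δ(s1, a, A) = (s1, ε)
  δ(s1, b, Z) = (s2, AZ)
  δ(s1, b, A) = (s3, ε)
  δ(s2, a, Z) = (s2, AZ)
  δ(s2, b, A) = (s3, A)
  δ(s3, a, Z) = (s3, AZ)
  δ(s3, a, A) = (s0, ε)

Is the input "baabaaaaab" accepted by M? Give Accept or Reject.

Reject

(s0, baabaaaaab, Z)
  ε-move, top Z: go to s1, push AZ → (s1, baabaaaaab, AZ)
  read b, top A: go to s3, push ε → (s3, aabaaaaab, Z)
  read a, top Z: go to s3, push AZ → (s3, abaaaaab, AZ)
  read a, top A: go to s0, push ε → (s0, baaaaab, Z)
  ε-move, top Z: go to s1, push AZ → (s1, baaaaab, AZ)
  read b, top A: go to s3, push ε → (s3, aaaaab, Z)
  read a, top Z: go to s3, push AZ → (s3, aaaab, AZ)
  read a, top A: go to s0, push ε → (s0, aaab, Z)
  ε-move, top Z: go to s1, push AZ → (s1, aaab, AZ)
  read a, top A: go to s1, push ε → (s1, aab, Z)
  read a, top Z: go to s1, push Z → (s1, ab, Z)
  read a, top Z: go to s1, push Z → (s1, b, Z)
  read b, top Z: go to s2, push AZ → (s2, ε, AZ)
All input consumed; state s2 ∉ F and no further ε-move applies.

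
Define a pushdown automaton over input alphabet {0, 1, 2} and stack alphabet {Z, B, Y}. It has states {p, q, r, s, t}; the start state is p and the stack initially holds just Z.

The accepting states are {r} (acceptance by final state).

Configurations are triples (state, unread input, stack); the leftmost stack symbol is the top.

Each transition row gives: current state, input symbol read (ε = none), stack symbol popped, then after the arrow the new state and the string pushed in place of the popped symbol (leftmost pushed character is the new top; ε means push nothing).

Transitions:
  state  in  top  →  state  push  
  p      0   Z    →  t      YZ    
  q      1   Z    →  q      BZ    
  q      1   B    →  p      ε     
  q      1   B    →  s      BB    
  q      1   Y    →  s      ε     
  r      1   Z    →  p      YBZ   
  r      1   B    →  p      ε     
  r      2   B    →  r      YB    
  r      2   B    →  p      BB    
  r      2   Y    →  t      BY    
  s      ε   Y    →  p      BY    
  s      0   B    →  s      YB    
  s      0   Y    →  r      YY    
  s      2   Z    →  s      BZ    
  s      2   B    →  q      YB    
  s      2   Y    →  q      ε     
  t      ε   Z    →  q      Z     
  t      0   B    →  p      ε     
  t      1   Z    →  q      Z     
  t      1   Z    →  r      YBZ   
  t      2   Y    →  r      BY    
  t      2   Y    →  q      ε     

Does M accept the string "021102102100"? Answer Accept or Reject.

One accepting computation: (p, 021102102100, Z) ⊢ (t, 21102102100, YZ) ⊢ (q, 1102102100, Z) ⊢ (q, 102102100, BZ) ⊢ (s, 02102100, BBZ) ⊢ (s, 2102100, YBBZ) ⊢ (q, 102100, BBZ) ⊢ (s, 02100, BBBZ) ⊢ (s, 2100, YBBBZ) ⊢ (q, 100, BBBZ) ⊢ (s, 00, BBBBZ) ⊢ (s, 0, YBBBBZ) ⊢ (r, ε, YYBBBBZ)
All input consumed and state r ∈ F.

Accept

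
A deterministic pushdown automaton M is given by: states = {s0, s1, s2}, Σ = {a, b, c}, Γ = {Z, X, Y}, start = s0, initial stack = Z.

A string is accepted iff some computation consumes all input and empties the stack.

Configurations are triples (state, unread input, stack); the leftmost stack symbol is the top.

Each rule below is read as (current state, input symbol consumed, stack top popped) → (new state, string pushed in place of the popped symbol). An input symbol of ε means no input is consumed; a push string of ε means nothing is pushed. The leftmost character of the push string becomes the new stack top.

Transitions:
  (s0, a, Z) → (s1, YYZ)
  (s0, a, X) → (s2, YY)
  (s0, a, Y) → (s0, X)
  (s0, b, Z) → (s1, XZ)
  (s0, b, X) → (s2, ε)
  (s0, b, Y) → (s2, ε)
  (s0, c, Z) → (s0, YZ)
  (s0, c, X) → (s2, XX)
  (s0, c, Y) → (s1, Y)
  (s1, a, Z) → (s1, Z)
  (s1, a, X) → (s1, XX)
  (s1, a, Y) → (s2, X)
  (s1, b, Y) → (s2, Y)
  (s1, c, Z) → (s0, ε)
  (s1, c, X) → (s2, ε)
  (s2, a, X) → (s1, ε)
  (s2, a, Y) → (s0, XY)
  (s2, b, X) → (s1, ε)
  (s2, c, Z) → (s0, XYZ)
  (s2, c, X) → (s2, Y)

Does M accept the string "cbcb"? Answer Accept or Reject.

(s0, cbcb, Z)
  read c, top Z: go to s0, push YZ → (s0, bcb, YZ)
  read b, top Y: go to s2, push ε → (s2, cb, Z)
  read c, top Z: go to s0, push XYZ → (s0, b, XYZ)
  read b, top X: go to s2, push ε → (s2, ε, YZ)
All input consumed; stack is YZ, not empty, and no further ε-move applies.

Reject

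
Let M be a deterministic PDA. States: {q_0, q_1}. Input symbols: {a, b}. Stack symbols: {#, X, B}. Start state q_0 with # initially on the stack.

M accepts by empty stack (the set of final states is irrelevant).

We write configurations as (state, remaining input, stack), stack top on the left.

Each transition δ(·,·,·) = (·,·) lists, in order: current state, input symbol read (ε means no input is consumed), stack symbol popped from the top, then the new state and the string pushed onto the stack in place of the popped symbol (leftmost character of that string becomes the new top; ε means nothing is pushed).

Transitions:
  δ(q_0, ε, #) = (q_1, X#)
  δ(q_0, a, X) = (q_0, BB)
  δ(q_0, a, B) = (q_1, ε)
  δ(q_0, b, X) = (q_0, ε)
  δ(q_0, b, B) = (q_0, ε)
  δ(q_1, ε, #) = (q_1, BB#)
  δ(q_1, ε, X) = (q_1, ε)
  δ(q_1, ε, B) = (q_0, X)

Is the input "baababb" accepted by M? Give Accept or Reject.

Reject

(q_0, baababb, #)
  ε-move, top #: go to q_1, push X# → (q_1, baababb, X#)
  ε-move, top X: go to q_1, push ε → (q_1, baababb, #)
  ε-move, top #: go to q_1, push BB# → (q_1, baababb, BB#)
  ε-move, top B: go to q_0, push X → (q_0, baababb, XB#)
  read b, top X: go to q_0, push ε → (q_0, aababb, B#)
  read a, top B: go to q_1, push ε → (q_1, ababb, #)
  ε-move, top #: go to q_1, push BB# → (q_1, ababb, BB#)
  ε-move, top B: go to q_0, push X → (q_0, ababb, XB#)
  read a, top X: go to q_0, push BB → (q_0, babb, BBB#)
  read b, top B: go to q_0, push ε → (q_0, abb, BB#)
  read a, top B: go to q_1, push ε → (q_1, bb, B#)
  ε-move, top B: go to q_0, push X → (q_0, bb, X#)
  read b, top X: go to q_0, push ε → (q_0, b, #)
  ε-move, top #: go to q_1, push X# → (q_1, b, X#)
  ε-move, top X: go to q_1, push ε → (q_1, b, #)
  ε-move, top #: go to q_1, push BB# → (q_1, b, BB#)
  ε-move, top B: go to q_0, push X → (q_0, b, XB#)
  read b, top X: go to q_0, push ε → (q_0, ε, B#)
All input consumed; stack is B#, not empty, and no further ε-move applies.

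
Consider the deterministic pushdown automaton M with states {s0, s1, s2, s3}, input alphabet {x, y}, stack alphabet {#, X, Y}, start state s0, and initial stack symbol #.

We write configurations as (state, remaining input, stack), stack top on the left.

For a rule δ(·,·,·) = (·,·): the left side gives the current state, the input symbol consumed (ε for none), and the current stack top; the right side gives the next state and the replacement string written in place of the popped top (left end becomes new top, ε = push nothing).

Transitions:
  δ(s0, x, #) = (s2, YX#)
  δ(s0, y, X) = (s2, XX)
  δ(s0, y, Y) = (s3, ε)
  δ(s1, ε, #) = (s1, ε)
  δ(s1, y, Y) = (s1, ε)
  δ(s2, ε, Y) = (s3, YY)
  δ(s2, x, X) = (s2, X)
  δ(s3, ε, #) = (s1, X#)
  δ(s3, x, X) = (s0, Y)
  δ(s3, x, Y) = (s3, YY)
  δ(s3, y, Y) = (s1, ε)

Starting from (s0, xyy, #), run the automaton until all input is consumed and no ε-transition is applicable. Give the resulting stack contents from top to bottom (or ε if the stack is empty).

X#

(s0, xyy, #)
  read x, top #: go to s2, push YX# → (s2, yy, YX#)
  ε-move, top Y: go to s3, push YY → (s3, yy, YYX#)
  read y, top Y: go to s1, push ε → (s1, y, YX#)
  read y, top Y: go to s1, push ε → (s1, ε, X#)
All input consumed in state s1 with stack X#.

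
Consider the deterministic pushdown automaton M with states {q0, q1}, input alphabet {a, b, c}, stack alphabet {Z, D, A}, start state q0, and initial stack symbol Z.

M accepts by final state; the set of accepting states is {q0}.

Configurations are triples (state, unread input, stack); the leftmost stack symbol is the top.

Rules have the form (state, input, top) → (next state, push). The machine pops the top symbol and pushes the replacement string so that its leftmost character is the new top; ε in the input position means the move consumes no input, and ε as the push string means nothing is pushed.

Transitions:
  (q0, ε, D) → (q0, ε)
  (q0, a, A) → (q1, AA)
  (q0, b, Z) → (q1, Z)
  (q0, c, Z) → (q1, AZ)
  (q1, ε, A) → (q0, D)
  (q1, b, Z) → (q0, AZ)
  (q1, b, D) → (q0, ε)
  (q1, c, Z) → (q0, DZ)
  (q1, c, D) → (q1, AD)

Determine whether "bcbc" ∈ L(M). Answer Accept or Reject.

(q0, bcbc, Z)
  read b, top Z: go to q1, push Z → (q1, cbc, Z)
  read c, top Z: go to q0, push DZ → (q0, bc, DZ)
  ε-move, top D: go to q0, push ε → (q0, bc, Z)
  read b, top Z: go to q1, push Z → (q1, c, Z)
  read c, top Z: go to q0, push DZ → (q0, ε, DZ)
All input consumed; state q0 ∈ F.

Accept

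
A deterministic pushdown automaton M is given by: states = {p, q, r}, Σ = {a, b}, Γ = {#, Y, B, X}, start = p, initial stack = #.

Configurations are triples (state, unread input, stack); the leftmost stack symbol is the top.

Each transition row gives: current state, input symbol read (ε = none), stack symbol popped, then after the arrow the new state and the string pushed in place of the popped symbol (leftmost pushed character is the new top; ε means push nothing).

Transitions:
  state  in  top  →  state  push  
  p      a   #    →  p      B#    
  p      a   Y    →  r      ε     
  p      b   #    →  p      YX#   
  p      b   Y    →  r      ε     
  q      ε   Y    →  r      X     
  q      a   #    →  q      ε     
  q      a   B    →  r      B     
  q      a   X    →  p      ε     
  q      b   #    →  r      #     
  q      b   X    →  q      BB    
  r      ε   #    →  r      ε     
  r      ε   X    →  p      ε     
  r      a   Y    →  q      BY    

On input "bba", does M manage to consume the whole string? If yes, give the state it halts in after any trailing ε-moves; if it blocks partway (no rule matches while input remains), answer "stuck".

(p, bba, #) ⊢ (p, ba, YX#) ⊢ (r, a, X#) ⊢ (p, a, #) ⊢ (p, ε, B#)
All input consumed; M is in state p.

p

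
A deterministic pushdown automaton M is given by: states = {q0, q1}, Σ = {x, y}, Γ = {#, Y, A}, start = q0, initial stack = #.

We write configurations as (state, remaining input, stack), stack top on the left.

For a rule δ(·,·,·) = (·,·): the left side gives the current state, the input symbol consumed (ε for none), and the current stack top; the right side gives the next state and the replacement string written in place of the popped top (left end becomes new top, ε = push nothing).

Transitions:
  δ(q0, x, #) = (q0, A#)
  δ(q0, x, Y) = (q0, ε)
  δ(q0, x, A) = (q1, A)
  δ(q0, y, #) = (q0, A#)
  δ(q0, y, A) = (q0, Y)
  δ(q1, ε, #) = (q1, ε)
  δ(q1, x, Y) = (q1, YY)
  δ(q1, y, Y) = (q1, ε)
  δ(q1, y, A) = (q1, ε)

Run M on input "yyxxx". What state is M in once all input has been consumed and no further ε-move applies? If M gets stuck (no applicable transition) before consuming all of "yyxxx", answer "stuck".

q1

(q0, yyxxx, #)
  read y, top #: go to q0, push A# → (q0, yxxx, A#)
  read y, top A: go to q0, push Y → (q0, xxx, Y#)
  read x, top Y: go to q0, push ε → (q0, xx, #)
  read x, top #: go to q0, push A# → (q0, x, A#)
  read x, top A: go to q1, push A → (q1, ε, A#)
All input consumed; M is in state q1.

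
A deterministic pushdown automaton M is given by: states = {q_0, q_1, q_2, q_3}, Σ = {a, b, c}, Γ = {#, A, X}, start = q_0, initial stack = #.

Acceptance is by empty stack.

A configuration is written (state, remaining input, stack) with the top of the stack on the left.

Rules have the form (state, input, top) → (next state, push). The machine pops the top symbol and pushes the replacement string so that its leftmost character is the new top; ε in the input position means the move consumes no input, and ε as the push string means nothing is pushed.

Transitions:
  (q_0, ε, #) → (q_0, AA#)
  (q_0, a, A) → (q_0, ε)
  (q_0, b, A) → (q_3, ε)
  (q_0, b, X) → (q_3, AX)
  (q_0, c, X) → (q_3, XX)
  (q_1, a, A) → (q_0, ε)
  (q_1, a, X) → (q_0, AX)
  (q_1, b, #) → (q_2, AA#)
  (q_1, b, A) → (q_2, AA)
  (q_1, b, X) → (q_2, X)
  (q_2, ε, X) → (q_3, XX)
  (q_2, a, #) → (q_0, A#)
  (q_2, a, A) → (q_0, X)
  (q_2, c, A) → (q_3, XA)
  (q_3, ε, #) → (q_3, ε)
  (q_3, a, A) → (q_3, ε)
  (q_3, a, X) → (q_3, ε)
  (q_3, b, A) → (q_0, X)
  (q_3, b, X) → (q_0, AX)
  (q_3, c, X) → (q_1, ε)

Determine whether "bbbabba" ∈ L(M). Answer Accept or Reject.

(q_0, bbbabba, #)
  ε-move, top #: go to q_0, push AA# → (q_0, bbbabba, AA#)
  read b, top A: go to q_3, push ε → (q_3, bbabba, A#)
  read b, top A: go to q_0, push X → (q_0, babba, X#)
  read b, top X: go to q_3, push AX → (q_3, abba, AX#)
  read a, top A: go to q_3, push ε → (q_3, bba, X#)
  read b, top X: go to q_0, push AX → (q_0, ba, AX#)
  read b, top A: go to q_3, push ε → (q_3, a, X#)
  read a, top X: go to q_3, push ε → (q_3, ε, #)
  ε-move, top #: go to q_3, push ε → (q_3, ε, ε)
All input consumed and the stack is empty.

Accept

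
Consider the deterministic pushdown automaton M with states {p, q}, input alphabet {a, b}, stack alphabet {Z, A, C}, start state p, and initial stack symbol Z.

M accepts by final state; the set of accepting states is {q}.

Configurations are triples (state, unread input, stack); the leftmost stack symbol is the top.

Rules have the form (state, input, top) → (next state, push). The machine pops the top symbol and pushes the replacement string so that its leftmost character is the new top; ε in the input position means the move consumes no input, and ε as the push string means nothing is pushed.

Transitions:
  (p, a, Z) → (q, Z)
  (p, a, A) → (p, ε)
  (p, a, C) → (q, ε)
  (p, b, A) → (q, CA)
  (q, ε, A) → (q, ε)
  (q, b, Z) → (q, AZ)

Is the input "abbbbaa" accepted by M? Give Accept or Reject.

Reject

(p, abbbbaa, Z)
  read a, top Z: go to q, push Z → (q, bbbbaa, Z)
  read b, top Z: go to q, push AZ → (q, bbbaa, AZ)
  ε-move, top A: go to q, push ε → (q, bbbaa, Z)
  read b, top Z: go to q, push AZ → (q, bbaa, AZ)
  ε-move, top A: go to q, push ε → (q, bbaa, Z)
  read b, top Z: go to q, push AZ → (q, baa, AZ)
  ε-move, top A: go to q, push ε → (q, baa, Z)
  read b, top Z: go to q, push AZ → (q, aa, AZ)
  ε-move, top A: go to q, push ε → (q, aa, Z)
No transition applies at (q, aa, Z); input not fully consumed.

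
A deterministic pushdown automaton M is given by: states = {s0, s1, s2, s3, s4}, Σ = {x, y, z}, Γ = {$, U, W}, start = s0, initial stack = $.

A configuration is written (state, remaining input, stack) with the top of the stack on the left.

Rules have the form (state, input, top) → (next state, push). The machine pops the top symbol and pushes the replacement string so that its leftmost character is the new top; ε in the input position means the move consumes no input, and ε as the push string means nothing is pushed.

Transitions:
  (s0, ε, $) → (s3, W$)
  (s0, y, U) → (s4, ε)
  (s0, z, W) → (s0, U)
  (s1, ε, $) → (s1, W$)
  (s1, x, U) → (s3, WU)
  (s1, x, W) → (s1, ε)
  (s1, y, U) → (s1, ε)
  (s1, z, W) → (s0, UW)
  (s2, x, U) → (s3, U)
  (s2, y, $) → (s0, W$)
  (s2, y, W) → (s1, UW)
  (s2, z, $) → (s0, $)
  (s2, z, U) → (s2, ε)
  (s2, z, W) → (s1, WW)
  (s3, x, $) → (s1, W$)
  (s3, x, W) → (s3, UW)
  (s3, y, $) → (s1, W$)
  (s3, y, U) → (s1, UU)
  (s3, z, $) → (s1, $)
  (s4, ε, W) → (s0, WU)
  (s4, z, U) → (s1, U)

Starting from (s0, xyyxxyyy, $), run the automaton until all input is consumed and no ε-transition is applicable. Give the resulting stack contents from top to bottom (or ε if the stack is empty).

(s0, xyyxxyyy, $)
  ε-move, top $: go to s3, push W$ → (s3, xyyxxyyy, W$)
  read x, top W: go to s3, push UW → (s3, yyxxyyy, UW$)
  read y, top U: go to s1, push UU → (s1, yxxyyy, UUW$)
  read y, top U: go to s1, push ε → (s1, xxyyy, UW$)
  read x, top U: go to s3, push WU → (s3, xyyy, WUW$)
  read x, top W: go to s3, push UW → (s3, yyy, UWUW$)
  read y, top U: go to s1, push UU → (s1, yy, UUWUW$)
  read y, top U: go to s1, push ε → (s1, y, UWUW$)
  read y, top U: go to s1, push ε → (s1, ε, WUW$)
All input consumed in state s1 with stack WUW$.

WUW$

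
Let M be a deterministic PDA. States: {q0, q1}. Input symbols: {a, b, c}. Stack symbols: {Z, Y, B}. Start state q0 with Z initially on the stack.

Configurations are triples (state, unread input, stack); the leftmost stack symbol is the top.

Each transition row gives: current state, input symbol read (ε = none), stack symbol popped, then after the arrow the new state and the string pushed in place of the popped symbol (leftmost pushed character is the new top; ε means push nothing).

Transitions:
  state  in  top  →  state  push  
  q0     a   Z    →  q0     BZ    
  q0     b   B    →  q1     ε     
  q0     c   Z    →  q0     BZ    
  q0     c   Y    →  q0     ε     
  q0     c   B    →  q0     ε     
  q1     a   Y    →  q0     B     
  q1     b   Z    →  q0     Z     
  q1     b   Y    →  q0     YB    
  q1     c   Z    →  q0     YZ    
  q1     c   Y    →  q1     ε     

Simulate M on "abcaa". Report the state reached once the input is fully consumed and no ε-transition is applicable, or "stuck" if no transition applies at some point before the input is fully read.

stuck

(q0, abcaa, Z)
  read a, top Z: go to q0, push BZ → (q0, bcaa, BZ)
  read b, top B: go to q1, push ε → (q1, caa, Z)
  read c, top Z: go to q0, push YZ → (q0, aa, YZ)
No transition for (q0, a, top Y); M blocks with input aa remaining.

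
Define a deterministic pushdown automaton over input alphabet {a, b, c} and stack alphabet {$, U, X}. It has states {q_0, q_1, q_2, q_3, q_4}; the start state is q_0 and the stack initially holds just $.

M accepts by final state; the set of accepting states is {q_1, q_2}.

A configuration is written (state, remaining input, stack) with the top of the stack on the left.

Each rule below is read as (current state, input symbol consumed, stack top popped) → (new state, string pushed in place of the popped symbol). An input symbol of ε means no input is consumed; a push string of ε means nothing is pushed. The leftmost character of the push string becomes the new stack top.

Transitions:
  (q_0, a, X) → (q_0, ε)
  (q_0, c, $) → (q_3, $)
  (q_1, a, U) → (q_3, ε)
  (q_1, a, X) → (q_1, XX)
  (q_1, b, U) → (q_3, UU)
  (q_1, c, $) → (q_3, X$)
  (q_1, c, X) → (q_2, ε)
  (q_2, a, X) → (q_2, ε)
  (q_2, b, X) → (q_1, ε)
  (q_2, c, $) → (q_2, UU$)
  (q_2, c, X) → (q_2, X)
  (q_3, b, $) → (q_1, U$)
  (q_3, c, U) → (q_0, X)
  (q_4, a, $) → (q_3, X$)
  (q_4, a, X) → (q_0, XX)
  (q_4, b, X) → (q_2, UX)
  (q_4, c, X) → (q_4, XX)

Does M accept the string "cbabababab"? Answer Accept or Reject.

(q_0, cbabababab, $)
  read c, top $: go to q_3, push $ → (q_3, babababab, $)
  read b, top $: go to q_1, push U$ → (q_1, abababab, U$)
  read a, top U: go to q_3, push ε → (q_3, bababab, $)
  read b, top $: go to q_1, push U$ → (q_1, ababab, U$)
  read a, top U: go to q_3, push ε → (q_3, babab, $)
  read b, top $: go to q_1, push U$ → (q_1, abab, U$)
  read a, top U: go to q_3, push ε → (q_3, bab, $)
  read b, top $: go to q_1, push U$ → (q_1, ab, U$)
  read a, top U: go to q_3, push ε → (q_3, b, $)
  read b, top $: go to q_1, push U$ → (q_1, ε, U$)
All input consumed; state q_1 ∈ F.

Accept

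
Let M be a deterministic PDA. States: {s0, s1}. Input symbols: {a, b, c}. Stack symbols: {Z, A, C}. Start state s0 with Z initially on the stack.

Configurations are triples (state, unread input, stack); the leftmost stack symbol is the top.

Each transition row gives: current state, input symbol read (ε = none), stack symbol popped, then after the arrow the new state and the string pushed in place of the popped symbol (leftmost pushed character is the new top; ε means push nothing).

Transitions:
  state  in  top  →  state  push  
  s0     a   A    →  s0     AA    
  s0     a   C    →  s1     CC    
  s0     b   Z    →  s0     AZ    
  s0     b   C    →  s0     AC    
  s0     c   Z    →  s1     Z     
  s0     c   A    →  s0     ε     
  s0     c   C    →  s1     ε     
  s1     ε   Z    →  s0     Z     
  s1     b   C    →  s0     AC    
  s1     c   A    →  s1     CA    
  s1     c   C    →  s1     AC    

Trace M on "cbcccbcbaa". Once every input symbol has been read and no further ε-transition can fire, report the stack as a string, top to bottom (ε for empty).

AAAZ

(s0, cbcccbcbaa, Z) ⊢ (s1, bcccbcbaa, Z) ⊢ (s0, bcccbcbaa, Z) ⊢ (s0, cccbcbaa, AZ) ⊢ (s0, ccbcbaa, Z) ⊢ (s1, cbcbaa, Z) ⊢ (s0, cbcbaa, Z) ⊢ (s1, bcbaa, Z) ⊢ (s0, bcbaa, Z) ⊢ (s0, cbaa, AZ) ⊢ (s0, baa, Z) ⊢ (s0, aa, AZ) ⊢ (s0, a, AAZ) ⊢ (s0, ε, AAAZ)
All input consumed in state s0 with stack AAAZ.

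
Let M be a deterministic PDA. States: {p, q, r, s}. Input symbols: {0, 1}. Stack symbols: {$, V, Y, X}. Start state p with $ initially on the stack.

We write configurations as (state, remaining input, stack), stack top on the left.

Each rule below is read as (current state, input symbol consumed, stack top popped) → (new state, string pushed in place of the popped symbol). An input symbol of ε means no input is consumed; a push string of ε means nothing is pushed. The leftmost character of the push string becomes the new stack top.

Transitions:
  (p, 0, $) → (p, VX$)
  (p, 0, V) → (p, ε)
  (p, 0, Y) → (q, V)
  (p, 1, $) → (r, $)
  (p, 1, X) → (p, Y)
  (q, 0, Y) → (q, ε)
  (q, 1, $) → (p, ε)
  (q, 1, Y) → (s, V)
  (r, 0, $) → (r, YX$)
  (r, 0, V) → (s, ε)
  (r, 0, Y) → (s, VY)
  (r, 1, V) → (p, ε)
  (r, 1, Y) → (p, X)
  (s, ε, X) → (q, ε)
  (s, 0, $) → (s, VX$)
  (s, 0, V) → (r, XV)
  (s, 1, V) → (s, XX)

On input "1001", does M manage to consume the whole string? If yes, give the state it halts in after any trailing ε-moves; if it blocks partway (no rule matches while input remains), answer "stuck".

q

(p, 1001, $)
  read 1, top $: go to r, push $ → (r, 001, $)
  read 0, top $: go to r, push YX$ → (r, 01, YX$)
  read 0, top Y: go to s, push VY → (s, 1, VYX$)
  read 1, top V: go to s, push XX → (s, ε, XXYX$)
  ε-move, top X: go to q, push ε → (q, ε, XYX$)
All input consumed; M is in state q.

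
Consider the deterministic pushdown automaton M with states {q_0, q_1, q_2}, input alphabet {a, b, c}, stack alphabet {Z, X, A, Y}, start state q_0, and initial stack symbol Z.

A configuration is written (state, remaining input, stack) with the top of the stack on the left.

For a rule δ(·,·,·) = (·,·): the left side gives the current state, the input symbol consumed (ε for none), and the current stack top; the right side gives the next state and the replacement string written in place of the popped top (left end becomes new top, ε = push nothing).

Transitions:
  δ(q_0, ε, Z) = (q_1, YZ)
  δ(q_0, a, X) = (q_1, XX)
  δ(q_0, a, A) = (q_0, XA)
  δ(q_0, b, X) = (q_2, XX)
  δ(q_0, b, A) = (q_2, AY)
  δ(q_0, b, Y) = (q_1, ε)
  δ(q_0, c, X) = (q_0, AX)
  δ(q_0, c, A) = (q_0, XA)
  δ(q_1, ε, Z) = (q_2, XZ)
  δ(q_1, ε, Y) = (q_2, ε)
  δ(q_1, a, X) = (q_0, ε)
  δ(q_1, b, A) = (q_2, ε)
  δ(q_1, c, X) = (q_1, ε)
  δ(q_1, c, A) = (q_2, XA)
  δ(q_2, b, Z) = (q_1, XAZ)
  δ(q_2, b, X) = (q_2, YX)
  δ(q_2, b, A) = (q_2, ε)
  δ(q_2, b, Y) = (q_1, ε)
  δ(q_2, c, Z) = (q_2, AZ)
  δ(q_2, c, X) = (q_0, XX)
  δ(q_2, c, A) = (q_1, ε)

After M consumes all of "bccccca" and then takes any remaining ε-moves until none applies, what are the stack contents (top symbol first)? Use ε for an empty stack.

(q_0, bccccca, Z) ⊢ (q_1, bccccca, YZ) ⊢ (q_2, bccccca, Z) ⊢ (q_1, ccccca, XAZ) ⊢ (q_1, cccca, AZ) ⊢ (q_2, ccca, XAZ) ⊢ (q_0, cca, XXAZ) ⊢ (q_0, ca, AXXAZ) ⊢ (q_0, a, XAXXAZ) ⊢ (q_1, ε, XXAXXAZ)
All input consumed in state q_1 with stack XXAXXAZ.

XXAXXAZ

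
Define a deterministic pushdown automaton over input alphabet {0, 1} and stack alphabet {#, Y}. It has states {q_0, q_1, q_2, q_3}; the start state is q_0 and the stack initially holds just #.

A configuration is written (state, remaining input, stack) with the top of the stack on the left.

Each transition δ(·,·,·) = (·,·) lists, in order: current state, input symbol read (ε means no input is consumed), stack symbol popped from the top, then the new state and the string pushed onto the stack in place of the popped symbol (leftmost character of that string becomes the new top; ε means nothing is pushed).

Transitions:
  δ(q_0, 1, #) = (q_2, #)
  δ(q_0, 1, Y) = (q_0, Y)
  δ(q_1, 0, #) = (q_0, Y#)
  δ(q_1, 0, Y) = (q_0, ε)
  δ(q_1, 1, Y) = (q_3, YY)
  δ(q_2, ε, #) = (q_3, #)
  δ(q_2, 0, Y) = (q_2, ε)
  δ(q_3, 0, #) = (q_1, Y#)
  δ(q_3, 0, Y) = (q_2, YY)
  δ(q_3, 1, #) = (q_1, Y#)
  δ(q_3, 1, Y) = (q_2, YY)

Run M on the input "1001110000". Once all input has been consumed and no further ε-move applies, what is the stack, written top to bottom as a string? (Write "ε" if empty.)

#

(q_0, 1001110000, #) ⊢ (q_2, 001110000, #) ⊢ (q_3, 001110000, #) ⊢ (q_1, 01110000, Y#) ⊢ (q_0, 1110000, #) ⊢ (q_2, 110000, #) ⊢ (q_3, 110000, #) ⊢ (q_1, 10000, Y#) ⊢ (q_3, 0000, YY#) ⊢ (q_2, 000, YYY#) ⊢ (q_2, 00, YY#) ⊢ (q_2, 0, Y#) ⊢ (q_2, ε, #) ⊢ (q_3, ε, #)
All input consumed in state q_3 with stack #.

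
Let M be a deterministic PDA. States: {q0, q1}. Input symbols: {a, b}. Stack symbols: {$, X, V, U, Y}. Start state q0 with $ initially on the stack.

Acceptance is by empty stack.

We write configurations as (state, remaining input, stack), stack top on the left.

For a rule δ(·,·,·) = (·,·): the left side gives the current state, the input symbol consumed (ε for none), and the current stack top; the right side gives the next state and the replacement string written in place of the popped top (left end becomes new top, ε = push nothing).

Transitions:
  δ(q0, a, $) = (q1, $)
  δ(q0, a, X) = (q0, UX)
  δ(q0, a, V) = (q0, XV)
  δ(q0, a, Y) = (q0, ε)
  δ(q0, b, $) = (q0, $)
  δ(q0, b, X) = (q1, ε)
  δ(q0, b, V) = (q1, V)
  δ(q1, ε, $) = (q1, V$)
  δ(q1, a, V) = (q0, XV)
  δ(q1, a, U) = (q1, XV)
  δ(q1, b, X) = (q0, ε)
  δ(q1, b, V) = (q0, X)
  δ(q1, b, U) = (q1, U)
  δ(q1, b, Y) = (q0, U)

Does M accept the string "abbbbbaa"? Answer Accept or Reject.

(q0, abbbbbaa, $)
  read a, top $: go to q1, push $ → (q1, bbbbbaa, $)
  ε-move, top $: go to q1, push V$ → (q1, bbbbbaa, V$)
  read b, top V: go to q0, push X → (q0, bbbbaa, X$)
  read b, top X: go to q1, push ε → (q1, bbbaa, $)
  ε-move, top $: go to q1, push V$ → (q1, bbbaa, V$)
  read b, top V: go to q0, push X → (q0, bbaa, X$)
  read b, top X: go to q1, push ε → (q1, baa, $)
  ε-move, top $: go to q1, push V$ → (q1, baa, V$)
  read b, top V: go to q0, push X → (q0, aa, X$)
  read a, top X: go to q0, push UX → (q0, a, UX$)
No transition applies at (q0, a, UX$); input not fully consumed.

Reject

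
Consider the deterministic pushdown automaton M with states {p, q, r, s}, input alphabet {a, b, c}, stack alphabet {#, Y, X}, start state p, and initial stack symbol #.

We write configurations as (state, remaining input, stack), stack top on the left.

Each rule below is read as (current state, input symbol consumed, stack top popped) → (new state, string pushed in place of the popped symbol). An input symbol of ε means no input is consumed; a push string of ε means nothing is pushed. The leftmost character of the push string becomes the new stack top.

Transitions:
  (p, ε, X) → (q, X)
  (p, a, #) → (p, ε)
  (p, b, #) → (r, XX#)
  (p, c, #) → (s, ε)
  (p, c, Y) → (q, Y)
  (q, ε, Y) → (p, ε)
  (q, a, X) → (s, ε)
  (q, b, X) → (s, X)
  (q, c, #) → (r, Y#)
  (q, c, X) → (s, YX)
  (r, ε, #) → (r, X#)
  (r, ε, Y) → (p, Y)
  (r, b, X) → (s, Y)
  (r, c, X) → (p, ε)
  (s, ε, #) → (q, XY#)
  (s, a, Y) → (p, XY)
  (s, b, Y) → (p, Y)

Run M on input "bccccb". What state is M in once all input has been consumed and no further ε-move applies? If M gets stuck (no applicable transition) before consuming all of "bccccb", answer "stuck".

(p, bccccb, #)
  read b, top #: go to r, push XX# → (r, ccccb, XX#)
  read c, top X: go to p, push ε → (p, cccb, X#)
  ε-move, top X: go to q, push X → (q, cccb, X#)
  read c, top X: go to s, push YX → (s, ccb, YX#)
No transition for (s, c, top Y); M blocks with input ccb remaining.

stuck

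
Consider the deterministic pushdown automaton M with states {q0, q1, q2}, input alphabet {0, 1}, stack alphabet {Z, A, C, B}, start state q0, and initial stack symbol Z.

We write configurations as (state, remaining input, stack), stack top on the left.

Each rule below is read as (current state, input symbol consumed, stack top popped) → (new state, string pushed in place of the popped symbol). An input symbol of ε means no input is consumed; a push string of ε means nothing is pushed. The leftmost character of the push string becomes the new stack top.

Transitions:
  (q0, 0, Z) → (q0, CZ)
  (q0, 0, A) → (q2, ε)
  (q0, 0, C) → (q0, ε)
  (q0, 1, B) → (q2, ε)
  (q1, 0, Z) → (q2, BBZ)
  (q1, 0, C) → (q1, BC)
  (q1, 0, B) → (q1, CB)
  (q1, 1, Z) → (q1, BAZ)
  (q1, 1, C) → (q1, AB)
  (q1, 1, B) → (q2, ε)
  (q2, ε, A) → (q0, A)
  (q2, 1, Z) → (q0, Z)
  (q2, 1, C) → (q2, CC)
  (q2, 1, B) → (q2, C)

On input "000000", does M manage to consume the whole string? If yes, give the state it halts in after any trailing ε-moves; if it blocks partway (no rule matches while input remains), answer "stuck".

q0

(q0, 000000, Z)
  read 0, top Z: go to q0, push CZ → (q0, 00000, CZ)
  read 0, top C: go to q0, push ε → (q0, 0000, Z)
  read 0, top Z: go to q0, push CZ → (q0, 000, CZ)
  read 0, top C: go to q0, push ε → (q0, 00, Z)
  read 0, top Z: go to q0, push CZ → (q0, 0, CZ)
  read 0, top C: go to q0, push ε → (q0, ε, Z)
All input consumed; M is in state q0.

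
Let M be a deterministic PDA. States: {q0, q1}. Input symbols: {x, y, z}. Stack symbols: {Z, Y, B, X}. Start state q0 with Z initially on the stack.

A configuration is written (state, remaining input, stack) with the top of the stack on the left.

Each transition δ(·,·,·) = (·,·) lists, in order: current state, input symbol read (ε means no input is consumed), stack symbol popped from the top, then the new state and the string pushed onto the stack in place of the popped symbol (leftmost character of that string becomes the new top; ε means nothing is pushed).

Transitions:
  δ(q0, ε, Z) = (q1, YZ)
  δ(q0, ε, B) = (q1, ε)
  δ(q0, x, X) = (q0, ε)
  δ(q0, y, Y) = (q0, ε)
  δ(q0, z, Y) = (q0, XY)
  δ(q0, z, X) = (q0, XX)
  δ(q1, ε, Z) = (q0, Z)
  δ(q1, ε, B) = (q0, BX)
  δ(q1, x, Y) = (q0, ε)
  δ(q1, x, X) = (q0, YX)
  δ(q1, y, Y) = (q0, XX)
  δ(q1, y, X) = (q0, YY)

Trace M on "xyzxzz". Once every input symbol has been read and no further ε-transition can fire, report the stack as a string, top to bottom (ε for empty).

XXXXZ

(q0, xyzxzz, Z) ⊢ (q1, xyzxzz, YZ) ⊢ (q0, yzxzz, Z) ⊢ (q1, yzxzz, YZ) ⊢ (q0, zxzz, XXZ) ⊢ (q0, xzz, XXXZ) ⊢ (q0, zz, XXZ) ⊢ (q0, z, XXXZ) ⊢ (q0, ε, XXXXZ)
All input consumed in state q0 with stack XXXXZ.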